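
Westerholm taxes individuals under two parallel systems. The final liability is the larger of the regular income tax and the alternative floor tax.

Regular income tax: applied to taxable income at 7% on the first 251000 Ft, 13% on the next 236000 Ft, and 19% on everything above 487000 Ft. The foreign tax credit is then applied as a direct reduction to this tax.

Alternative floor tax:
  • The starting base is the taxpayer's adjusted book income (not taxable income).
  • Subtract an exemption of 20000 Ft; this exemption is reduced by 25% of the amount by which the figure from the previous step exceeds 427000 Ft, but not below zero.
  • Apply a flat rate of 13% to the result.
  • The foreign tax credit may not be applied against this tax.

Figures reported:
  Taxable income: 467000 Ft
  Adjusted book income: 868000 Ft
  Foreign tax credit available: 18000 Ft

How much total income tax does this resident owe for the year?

112840 Ft

Regular income tax:
  251000 Ft × 7% = 17570 Ft
  216000 Ft × 13% = 28080 Ft
  → 45650 Ft
  Less foreign tax credit 18000 Ft → 27650 Ft

Alternative floor tax:
  Base (adjusted book income): 868000 Ft
  Exemption: 25% × (868000 Ft − 427000 Ft) = 110250 Ft ≥ 20000 Ft, so the exemption is fully phased out
  Base: 868000 Ft − 0 Ft = 868000 Ft
  868000 Ft × 13% = 112840 Ft

112840 Ft > 27650 Ft, so the alternative floor tax is the binding amount.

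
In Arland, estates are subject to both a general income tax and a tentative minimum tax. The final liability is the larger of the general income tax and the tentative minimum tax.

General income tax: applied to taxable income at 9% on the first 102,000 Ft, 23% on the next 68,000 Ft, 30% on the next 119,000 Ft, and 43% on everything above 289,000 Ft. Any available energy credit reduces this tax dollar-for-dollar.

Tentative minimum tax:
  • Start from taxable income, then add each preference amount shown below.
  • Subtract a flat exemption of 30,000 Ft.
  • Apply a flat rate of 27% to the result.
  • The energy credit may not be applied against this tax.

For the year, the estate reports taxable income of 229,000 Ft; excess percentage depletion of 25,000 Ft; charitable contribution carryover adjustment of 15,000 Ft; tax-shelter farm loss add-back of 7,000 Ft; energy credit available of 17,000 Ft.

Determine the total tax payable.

General income tax:
  102,000 Ft × 9% = 9,180 Ft
  68,000 Ft × 23% = 15,640 Ft
  59,000 Ft × 30% = 17,700 Ft
  → 42,520 Ft
  Less energy credit 17,000 Ft → 25,520 Ft

Tentative minimum tax:
  Adjusted income: 229,000 Ft + 25,000 Ft + 15,000 Ft + 7,000 Ft = 276,000 Ft
  Less exemption 30,000 Ft → base 246,000 Ft
  246,000 Ft × 27% = 66,420 Ft

66,420 Ft > 25,520 Ft, so the tentative minimum tax is the binding amount.

66,420 Ft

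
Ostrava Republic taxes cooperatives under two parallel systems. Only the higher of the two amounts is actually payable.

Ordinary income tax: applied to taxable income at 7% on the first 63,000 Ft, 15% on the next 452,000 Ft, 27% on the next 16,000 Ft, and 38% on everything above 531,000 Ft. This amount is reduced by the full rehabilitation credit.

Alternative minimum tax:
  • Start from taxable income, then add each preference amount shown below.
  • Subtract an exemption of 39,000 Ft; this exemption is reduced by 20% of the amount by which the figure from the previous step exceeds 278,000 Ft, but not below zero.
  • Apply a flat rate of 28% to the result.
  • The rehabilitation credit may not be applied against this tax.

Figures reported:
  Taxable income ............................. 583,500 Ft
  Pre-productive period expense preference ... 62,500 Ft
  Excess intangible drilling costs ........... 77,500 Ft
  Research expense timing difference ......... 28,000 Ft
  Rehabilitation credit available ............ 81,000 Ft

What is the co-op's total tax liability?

210,420 Ft

Alternative minimum tax:
  Adjusted income: 583,500 Ft + 62,500 Ft + 77,500 Ft + 28,000 Ft = 751,500 Ft
  Exemption: 20% × (751,500 Ft − 278,000 Ft) = 94,700 Ft ≥ 39,000 Ft, so the exemption is fully phased out
  Base: 751,500 Ft − 0 Ft = 751,500 Ft
  751,500 Ft × 28% = 210,420 Ft

Ordinary income tax:
  63,000 Ft × 7% = 4,410 Ft
  452,000 Ft × 15% = 67,800 Ft
  16,000 Ft × 27% = 4,320 Ft
  52,500 Ft × 38% = 19,950 Ft
  → 96,480 Ft
  Less rehabilitation credit 81,000 Ft → 15,480 Ft

210,420 Ft > 15,480 Ft, so the alternative minimum tax is the binding amount.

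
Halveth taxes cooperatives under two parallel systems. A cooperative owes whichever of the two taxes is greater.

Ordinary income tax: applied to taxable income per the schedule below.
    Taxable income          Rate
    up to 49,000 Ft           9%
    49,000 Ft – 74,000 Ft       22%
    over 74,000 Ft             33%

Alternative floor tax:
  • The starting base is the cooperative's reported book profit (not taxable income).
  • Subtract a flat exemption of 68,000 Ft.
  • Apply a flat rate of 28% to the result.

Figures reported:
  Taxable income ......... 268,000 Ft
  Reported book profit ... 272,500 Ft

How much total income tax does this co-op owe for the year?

Ordinary income tax:
  49,000 Ft × 9% = 4,410 Ft
  25,000 Ft × 22% = 5,500 Ft
  194,000 Ft × 33% = 64,020 Ft
  → 73,930 Ft

Alternative floor tax:
  Base (reported book profit): 272,500 Ft
  Less exemption 68,000 Ft → base 204,500 Ft
  204,500 Ft × 28% = 57,260 Ft

73,930 Ft > 57,260 Ft, so the ordinary income tax governs.

73,930 Ft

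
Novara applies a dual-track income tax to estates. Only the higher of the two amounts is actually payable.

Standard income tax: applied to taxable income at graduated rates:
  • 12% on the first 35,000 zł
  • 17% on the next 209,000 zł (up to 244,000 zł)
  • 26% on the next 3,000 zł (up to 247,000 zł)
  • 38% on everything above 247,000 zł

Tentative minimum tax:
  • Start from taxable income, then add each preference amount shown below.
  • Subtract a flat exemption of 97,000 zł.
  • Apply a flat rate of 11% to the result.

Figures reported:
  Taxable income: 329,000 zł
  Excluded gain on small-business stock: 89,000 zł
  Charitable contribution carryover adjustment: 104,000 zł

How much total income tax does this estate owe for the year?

Standard income tax:
  35,000 zł × 12% = 4,200 zł
  209,000 zł × 17% = 35,530 zł
  3,000 zł × 26% = 780 zł
  82,000 zł × 38% = 31,160 zł
  → 71,670 zł

Tentative minimum tax:
  Adjusted income: 329,000 zł + 89,000 zł + 104,000 zł = 522,000 zł
  Less exemption 97,000 zł → base 425,000 zł
  425,000 zł × 11% = 46,750 zł

71,670 zł > 46,750 zł, so the standard income tax governs.

71,670 zł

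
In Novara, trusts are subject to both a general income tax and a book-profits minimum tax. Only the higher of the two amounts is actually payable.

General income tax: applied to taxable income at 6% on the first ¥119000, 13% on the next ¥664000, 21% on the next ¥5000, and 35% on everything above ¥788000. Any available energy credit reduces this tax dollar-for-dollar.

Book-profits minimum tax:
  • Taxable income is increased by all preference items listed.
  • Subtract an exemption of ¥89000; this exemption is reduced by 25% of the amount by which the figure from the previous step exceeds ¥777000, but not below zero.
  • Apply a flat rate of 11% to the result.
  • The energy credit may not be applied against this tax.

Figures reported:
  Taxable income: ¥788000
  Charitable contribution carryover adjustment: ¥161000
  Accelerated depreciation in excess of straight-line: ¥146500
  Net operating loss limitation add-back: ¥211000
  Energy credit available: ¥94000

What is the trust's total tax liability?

Book-profits minimum tax:
  Adjusted income: ¥788000 + ¥161000 + ¥146500 + ¥211000 = ¥1306500
  Exemption: 25% × (¥1306500 − ¥777000) = ¥132375 ≥ ¥89000, so the exemption is fully phased out
  Base: ¥1306500 − ¥0 = ¥1306500
  ¥1306500 × 11% = ¥143715

General income tax:
  ¥119000 × 6% = ¥7140
  ¥664000 × 13% = ¥86320
  ¥5000 × 21% = ¥1050
  → ¥94510
  Less energy credit ¥94000 → ¥510

¥143715 > ¥510, so the book-profits minimum tax is the binding amount.

¥143715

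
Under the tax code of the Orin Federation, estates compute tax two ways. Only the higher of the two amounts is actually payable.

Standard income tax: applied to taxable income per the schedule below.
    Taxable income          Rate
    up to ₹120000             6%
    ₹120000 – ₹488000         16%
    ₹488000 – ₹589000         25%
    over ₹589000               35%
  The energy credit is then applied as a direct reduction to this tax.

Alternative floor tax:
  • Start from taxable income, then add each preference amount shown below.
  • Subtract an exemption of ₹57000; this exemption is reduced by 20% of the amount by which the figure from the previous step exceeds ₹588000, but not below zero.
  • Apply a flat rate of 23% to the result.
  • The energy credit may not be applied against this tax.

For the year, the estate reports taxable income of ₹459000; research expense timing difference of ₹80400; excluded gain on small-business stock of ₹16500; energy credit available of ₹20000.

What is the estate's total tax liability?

Alternative floor tax:
  Adjusted income: ₹459000 + ₹80400 + ₹16500 = ₹555900
  Exemption: ₹555900 ≤ ₹588000, so full ₹57000 applies
  Base: ₹555900 − ₹57000 = ₹498900
  ₹498900 × 23% = ₹114747

Standard income tax:
  ₹120000 × 6% = ₹7200
  ₹339000 × 16% = ₹54240
  → ₹61440
  Less energy credit ₹20000 → ₹41440

₹114747 > ₹41440, so the alternative floor tax is the binding amount.

₹114747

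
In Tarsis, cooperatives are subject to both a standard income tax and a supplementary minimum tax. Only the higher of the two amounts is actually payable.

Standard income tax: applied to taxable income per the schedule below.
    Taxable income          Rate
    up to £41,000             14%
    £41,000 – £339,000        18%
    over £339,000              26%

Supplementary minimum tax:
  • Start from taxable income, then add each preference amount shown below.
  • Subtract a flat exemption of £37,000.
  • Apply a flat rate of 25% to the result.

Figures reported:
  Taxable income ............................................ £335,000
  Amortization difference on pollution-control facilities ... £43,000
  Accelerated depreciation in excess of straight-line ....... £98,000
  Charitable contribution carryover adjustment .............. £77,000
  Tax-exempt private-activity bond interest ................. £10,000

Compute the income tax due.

£131,500

Supplementary minimum tax:
  Adjusted income: £335,000 + £43,000 + £98,000 + £77,000 + £10,000 = £563,000
  Less exemption £37,000 → base £526,000
  £526,000 × 25% = £131,500

Standard income tax:
  £41,000 × 14% = £5,740
  £294,000 × 18% = £52,920
  → £58,660

£131,500 > £58,660, so the supplementary minimum tax is the binding amount.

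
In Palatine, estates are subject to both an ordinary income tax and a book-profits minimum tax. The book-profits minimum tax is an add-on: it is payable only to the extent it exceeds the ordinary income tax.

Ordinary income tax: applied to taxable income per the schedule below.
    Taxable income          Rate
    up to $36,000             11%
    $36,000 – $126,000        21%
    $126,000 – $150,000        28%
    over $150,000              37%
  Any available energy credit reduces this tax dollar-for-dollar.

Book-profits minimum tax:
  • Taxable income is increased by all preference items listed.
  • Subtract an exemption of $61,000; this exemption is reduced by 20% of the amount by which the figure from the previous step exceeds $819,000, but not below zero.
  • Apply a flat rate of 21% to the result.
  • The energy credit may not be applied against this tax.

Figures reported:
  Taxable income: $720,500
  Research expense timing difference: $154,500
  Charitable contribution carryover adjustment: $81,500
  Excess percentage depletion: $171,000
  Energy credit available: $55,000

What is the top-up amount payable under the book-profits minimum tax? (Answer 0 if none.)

Ordinary income tax:
  $36,000 × 11% = $3,960
  $90,000 × 21% = $18,900
  $24,000 × 28% = $6,720
  $570,500 × 37% = $211,085
  → $240,665
  Less energy credit $55,000 → $185,665

Book-profits minimum tax:
  Adjusted income: $720,500 + $154,500 + $81,500 + $171,000 = $1,127,500
  Exemption: 20% × ($1,127,500 − $819,000) = $61,700 ≥ $61,000, so the exemption is fully phased out
  Base: $1,127,500 − $0 = $1,127,500
  $1,127,500 × 21% = $236,775

Excess of book-profits minimum tax over ordinary income tax: $236,775 − $185,665 = $51,110.

$51,110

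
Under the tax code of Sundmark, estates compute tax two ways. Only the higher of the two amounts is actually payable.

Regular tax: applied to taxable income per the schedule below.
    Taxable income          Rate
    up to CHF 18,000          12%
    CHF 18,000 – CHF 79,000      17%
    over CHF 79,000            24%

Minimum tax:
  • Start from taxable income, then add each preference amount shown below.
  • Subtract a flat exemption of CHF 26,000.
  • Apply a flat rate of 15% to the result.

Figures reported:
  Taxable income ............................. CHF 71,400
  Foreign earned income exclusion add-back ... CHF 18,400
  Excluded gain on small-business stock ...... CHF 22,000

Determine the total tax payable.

CHF 12,870

Regular tax:
  CHF 18,000 × 12% = CHF 2,160
  CHF 53,400 × 17% = CHF 9,078
  → CHF 11,238

Minimum tax:
  Adjusted income: CHF 71,400 + CHF 18,400 + CHF 22,000 = CHF 111,800
  Less exemption CHF 26,000 → base CHF 85,800
  CHF 85,800 × 15% = CHF 12,870

CHF 12,870 > CHF 11,238, so the minimum tax is the binding amount.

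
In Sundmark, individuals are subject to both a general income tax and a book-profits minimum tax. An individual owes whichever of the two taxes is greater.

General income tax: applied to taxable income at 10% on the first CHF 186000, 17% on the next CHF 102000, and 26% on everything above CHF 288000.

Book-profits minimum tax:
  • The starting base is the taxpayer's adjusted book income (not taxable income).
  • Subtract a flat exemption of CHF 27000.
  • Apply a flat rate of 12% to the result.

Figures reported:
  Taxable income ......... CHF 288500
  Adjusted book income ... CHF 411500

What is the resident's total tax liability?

General income tax:
  CHF 186000 × 10% = CHF 18600
  CHF 102000 × 17% = CHF 17340
  CHF 500 × 26% = CHF 130
  → CHF 36070

Book-profits minimum tax:
  Base (adjusted book income): CHF 411500
  Less exemption CHF 27000 → base CHF 384500
  CHF 384500 × 12% = CHF 46140

CHF 46140 > CHF 36070, so the book-profits minimum tax is the binding amount.

CHF 46140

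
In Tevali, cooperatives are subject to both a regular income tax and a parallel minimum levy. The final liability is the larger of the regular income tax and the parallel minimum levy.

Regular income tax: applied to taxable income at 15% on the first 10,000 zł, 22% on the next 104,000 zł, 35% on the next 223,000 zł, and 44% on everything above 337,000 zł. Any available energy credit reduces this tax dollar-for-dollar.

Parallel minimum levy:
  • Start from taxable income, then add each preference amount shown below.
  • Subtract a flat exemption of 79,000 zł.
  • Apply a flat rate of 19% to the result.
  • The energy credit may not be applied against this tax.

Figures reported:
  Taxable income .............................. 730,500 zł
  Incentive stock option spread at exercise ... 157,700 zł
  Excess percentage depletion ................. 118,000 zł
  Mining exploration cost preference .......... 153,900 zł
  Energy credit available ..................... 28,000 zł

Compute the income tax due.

Regular income tax:
  10,000 zł × 15% = 1,500 zł
  104,000 zł × 22% = 22,880 zł
  223,000 zł × 35% = 78,050 zł
  393,500 zł × 44% = 173,140 zł
  → 275,570 zł
  Less energy credit 28,000 zł → 247,570 zł

Parallel minimum levy:
  Adjusted income: 730,500 zł + 157,700 zł + 118,000 zł + 153,900 zł = 1,160,100 zł
  Less exemption 79,000 zł → base 1,081,100 zł
  1,081,100 zł × 19% = 205,409 zł

247,570 zł > 205,409 zł, so the regular income tax governs.

247,570 zł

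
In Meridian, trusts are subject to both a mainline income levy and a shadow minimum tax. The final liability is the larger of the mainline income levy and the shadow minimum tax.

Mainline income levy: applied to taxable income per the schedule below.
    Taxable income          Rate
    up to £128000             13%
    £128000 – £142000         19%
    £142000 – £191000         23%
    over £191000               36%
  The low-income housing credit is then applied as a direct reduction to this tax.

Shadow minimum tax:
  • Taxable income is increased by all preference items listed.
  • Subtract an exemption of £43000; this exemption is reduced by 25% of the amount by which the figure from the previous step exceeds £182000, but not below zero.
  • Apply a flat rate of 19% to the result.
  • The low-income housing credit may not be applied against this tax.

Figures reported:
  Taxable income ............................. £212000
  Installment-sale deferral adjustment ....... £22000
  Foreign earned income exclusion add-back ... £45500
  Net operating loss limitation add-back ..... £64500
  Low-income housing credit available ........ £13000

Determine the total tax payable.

£64885

Shadow minimum tax:
  Adjusted income: £212000 + £22000 + £45500 + £64500 = £344000
  Exemption: £43000 − 25% × (£344000 − £182000) = £43000 − £40500 = £2500
  Base: £344000 − £2500 = £341500
  £341500 × 19% = £64885

Mainline income levy:
  £128000 × 13% = £16640
  £14000 × 19% = £2660
  £49000 × 23% = £11270
  £21000 × 36% = £7560
  → £38130
  Less low-income housing credit £13000 → £25130

£64885 > £25130, so the shadow minimum tax is the binding amount.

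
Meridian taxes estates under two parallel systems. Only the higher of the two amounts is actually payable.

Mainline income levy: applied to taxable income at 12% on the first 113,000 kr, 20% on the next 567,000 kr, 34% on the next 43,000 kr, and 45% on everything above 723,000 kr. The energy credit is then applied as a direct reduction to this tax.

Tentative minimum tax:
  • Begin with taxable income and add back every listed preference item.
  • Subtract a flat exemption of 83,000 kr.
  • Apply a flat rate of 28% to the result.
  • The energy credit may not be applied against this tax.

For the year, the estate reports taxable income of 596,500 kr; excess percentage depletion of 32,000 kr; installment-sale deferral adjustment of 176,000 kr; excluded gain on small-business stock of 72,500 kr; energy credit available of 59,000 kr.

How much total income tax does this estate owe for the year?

222,320 kr

Tentative minimum tax:
  Adjusted income: 596,500 kr + 32,000 kr + 176,000 kr + 72,500 kr = 877,000 kr
  Less exemption 83,000 kr → base 794,000 kr
  794,000 kr × 28% = 222,320 kr

Mainline income levy:
  113,000 kr × 12% = 13,560 kr
  483,500 kr × 20% = 96,700 kr
  → 110,260 kr
  Less energy credit 59,000 kr → 51,260 kr

222,320 kr > 51,260 kr, so the tentative minimum tax is the binding amount.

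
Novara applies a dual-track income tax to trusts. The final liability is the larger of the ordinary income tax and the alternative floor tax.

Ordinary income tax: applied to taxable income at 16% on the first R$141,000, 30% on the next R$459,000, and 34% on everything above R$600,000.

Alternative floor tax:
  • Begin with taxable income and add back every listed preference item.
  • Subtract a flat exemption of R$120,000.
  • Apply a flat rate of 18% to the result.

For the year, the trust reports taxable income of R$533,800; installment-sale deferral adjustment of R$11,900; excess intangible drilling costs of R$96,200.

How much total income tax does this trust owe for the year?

R$140,400

Alternative floor tax:
  Adjusted income: R$533,800 + R$11,900 + R$96,200 = R$641,900
  Less exemption R$120,000 → base R$521,900
  R$521,900 × 18% = R$93,942

Ordinary income tax:
  R$141,000 × 16% = R$22,560
  R$392,800 × 30% = R$117,840
  → R$140,400

R$140,400 > R$93,942, so the ordinary income tax governs.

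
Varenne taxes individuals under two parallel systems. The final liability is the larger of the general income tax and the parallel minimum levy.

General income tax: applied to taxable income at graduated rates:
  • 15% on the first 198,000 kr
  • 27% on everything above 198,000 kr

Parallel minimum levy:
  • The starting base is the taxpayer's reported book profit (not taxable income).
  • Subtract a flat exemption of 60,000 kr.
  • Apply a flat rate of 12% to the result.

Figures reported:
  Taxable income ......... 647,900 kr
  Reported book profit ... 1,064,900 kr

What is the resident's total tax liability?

General income tax:
  198,000 kr × 15% = 29,700 kr
  449,900 kr × 27% = 121,473 kr
  → 151,173 kr

Parallel minimum levy:
  Base (reported book profit): 1,064,900 kr
  Less exemption 60,000 kr → base 1,004,900 kr
  1,004,900 kr × 12% = 120,588 kr

151,173 kr > 120,588 kr, so the general income tax governs.

151,173 kr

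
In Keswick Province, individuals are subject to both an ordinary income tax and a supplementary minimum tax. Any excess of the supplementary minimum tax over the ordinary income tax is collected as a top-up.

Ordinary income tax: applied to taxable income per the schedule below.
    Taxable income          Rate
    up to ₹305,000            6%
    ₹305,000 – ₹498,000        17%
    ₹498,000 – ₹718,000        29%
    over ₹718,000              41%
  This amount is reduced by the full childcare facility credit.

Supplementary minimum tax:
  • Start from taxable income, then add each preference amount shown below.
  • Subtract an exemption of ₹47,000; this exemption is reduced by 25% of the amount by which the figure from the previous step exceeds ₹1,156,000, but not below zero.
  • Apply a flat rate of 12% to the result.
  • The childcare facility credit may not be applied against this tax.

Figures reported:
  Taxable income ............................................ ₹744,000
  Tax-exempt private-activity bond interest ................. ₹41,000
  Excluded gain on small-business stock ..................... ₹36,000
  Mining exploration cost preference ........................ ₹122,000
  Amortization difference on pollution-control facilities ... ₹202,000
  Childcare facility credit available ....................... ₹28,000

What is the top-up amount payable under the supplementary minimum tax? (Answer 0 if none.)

Supplementary minimum tax:
  Adjusted income: ₹744,000 + ₹41,000 + ₹36,000 + ₹122,000 + ₹202,000 = ₹1,145,000
  Exemption: ₹1,145,000 ≤ ₹1,156,000, so full ₹47,000 applies
  Base: ₹1,145,000 − ₹47,000 = ₹1,098,000
  ₹1,098,000 × 12% = ₹131,760

Ordinary income tax:
  ₹305,000 × 6% = ₹18,300
  ₹193,000 × 17% = ₹32,810
  ₹220,000 × 29% = ₹63,800
  ₹26,000 × 41% = ₹10,660
  → ₹125,570
  Less childcare facility credit ₹28,000 → ₹97,570

Excess of supplementary minimum tax over ordinary income tax: ₹131,760 − ₹97,570 = ₹34,190.

₹34,190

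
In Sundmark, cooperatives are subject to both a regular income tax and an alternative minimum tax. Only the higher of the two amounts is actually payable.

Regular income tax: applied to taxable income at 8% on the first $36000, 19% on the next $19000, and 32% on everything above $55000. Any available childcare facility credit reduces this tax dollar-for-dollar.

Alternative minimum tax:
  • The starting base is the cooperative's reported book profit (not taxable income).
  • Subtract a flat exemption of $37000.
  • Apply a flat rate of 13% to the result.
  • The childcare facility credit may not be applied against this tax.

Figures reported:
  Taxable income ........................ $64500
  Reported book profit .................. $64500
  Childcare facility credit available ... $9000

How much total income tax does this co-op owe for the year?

$3575

Regular income tax:
  $36000 × 8% = $2880
  $19000 × 19% = $3610
  $9500 × 32% = $3040
  → $9530
  Less childcare facility credit $9000 → $530

Alternative minimum tax:
  Base (reported book profit): $64500
  Less exemption $37000 → base $27500
  $27500 × 13% = $3575

$3575 > $530, so the alternative minimum tax is the binding amount.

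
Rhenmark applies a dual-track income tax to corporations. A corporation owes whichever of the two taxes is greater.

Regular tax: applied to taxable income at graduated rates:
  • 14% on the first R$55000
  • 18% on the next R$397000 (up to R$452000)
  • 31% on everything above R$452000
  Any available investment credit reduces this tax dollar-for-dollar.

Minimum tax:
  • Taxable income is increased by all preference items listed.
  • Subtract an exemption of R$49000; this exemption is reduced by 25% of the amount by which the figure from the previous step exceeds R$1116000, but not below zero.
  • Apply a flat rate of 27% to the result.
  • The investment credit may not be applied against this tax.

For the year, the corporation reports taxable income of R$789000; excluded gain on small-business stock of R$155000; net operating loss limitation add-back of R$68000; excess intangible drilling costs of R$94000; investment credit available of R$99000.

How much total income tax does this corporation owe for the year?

Regular tax:
  R$55000 × 14% = R$7700
  R$397000 × 18% = R$71460
  R$337000 × 31% = R$104470
  → R$183630
  Less investment credit R$99000 → R$84630

Minimum tax:
  Adjusted income: R$789000 + R$155000 + R$68000 + R$94000 = R$1106000
  Exemption: R$1106000 ≤ R$1116000, so full R$49000 applies
  Base: R$1106000 − R$49000 = R$1057000
  R$1057000 × 27% = R$285390

R$285390 > R$84630, so the minimum tax is the binding amount.

R$285390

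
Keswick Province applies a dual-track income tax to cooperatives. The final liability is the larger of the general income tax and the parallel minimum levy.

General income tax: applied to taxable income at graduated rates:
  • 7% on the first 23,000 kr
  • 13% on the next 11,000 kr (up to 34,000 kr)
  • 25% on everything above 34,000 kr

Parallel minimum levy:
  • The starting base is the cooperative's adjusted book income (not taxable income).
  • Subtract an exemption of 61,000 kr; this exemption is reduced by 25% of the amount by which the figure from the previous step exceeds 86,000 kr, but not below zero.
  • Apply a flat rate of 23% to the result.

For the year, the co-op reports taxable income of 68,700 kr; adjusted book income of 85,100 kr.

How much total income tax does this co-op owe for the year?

11,715 kr

General income tax:
  23,000 kr × 7% = 1,610 kr
  11,000 kr × 13% = 1,430 kr
  34,700 kr × 25% = 8,675 kr
  → 11,715 kr

Parallel minimum levy:
  Base (adjusted book income): 85,100 kr
  Exemption: 85,100 kr ≤ 86,000 kr, so full 61,000 kr applies
  Base: 85,100 kr − 61,000 kr = 24,100 kr
  24,100 kr × 23% = 5,543 kr

11,715 kr > 5,543 kr, so the general income tax governs.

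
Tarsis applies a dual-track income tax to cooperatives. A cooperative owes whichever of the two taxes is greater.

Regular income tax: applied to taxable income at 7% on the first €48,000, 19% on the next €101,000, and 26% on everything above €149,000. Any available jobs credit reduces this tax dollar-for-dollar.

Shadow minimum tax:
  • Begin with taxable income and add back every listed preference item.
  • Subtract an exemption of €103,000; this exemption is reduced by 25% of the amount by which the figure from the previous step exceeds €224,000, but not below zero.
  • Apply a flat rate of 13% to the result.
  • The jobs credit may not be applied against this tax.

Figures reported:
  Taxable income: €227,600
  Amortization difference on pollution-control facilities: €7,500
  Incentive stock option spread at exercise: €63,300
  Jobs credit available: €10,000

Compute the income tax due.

Regular income tax:
  €48,000 × 7% = €3,360
  €101,000 × 19% = €19,190
  €78,600 × 26% = €20,436
  → €42,986
  Less jobs credit €10,000 → €32,986

Shadow minimum tax:
  Adjusted income: €227,600 + €7,500 + €63,300 = €298,400
  Exemption: €103,000 − 25% × (€298,400 − €224,000) = €103,000 − €18,600 = €84,400
  Base: €298,400 − €84,400 = €214,000
  €214,000 × 13% = €27,820

€32,986 > €27,820, so the regular income tax governs.

€32,986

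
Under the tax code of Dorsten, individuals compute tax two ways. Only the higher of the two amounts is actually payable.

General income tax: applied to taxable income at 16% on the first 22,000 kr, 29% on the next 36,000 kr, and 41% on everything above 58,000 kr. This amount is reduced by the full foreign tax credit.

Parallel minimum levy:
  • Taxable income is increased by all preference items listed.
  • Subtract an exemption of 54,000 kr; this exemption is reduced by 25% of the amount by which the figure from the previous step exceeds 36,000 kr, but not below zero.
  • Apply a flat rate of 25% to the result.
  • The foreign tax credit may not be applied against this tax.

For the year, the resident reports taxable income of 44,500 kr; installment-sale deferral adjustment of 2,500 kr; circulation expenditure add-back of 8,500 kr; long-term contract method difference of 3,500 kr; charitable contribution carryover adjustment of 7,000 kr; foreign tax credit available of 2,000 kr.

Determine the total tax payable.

Parallel minimum levy:
  Adjusted income: 44,500 kr + 2,500 kr + 8,500 kr + 3,500 kr + 7,000 kr = 66,000 kr
  Exemption: 54,000 kr − 25% × (66,000 kr − 36,000 kr) = 54,000 kr − 7,500 kr = 46,500 kr
  Base: 66,000 kr − 46,500 kr = 19,500 kr
  19,500 kr × 25% = 4,875 kr

General income tax:
  22,000 kr × 16% = 3,520 kr
  22,500 kr × 29% = 6,525 kr
  → 10,045 kr
  Less foreign tax credit 2,000 kr → 8,045 kr

8,045 kr > 4,875 kr, so the general income tax governs.

8,045 kr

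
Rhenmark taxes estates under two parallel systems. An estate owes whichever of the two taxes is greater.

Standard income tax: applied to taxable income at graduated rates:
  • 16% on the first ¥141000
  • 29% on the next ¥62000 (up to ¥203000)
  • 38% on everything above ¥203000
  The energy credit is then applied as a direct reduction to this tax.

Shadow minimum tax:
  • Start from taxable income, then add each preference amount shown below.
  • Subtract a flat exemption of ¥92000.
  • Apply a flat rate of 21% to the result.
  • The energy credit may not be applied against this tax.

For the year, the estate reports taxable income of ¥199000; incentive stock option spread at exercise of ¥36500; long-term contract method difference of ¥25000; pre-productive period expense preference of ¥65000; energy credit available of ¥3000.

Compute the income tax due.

Shadow minimum tax:
  Adjusted income: ¥199000 + ¥36500 + ¥25000 + ¥65000 = ¥325500
  Less exemption ¥92000 → base ¥233500
  ¥233500 × 21% = ¥49035

Standard income tax:
  ¥141000 × 16% = ¥22560
  ¥58000 × 29% = ¥16820
  → ¥39380
  Less energy credit ¥3000 → ¥36380

¥49035 > ¥36380, so the shadow minimum tax is the binding amount.

¥49035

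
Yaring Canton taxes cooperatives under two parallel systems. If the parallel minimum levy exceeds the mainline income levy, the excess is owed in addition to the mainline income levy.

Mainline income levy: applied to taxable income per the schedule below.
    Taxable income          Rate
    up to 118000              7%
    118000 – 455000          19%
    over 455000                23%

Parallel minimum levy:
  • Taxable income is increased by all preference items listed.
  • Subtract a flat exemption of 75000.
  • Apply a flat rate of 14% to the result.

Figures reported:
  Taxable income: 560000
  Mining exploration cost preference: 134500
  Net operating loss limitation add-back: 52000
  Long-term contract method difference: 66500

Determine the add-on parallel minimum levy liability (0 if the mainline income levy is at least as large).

6880

Mainline income levy:
  118000 × 7% = 8260
  337000 × 19% = 64030
  105000 × 23% = 24150
  → 96440

Parallel minimum levy:
  Adjusted income: 560000 + 134500 + 52000 + 66500 = 813000
  Less exemption 75000 → base 738000
  738000 × 14% = 103320

Excess of parallel minimum levy over mainline income levy: 103320 − 96440 = 6880.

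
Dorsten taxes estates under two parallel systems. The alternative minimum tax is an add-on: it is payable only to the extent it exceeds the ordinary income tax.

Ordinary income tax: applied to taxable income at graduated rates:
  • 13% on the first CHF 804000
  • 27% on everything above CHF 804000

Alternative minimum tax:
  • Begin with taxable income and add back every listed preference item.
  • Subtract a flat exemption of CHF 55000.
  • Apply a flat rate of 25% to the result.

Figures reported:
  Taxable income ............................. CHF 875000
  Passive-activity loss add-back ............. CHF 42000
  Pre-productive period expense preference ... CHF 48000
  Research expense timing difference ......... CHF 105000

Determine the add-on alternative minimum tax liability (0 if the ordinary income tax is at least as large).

CHF 130060

Ordinary income tax:
  CHF 804000 × 13% = CHF 104520
  CHF 71000 × 27% = CHF 19170
  → CHF 123690

Alternative minimum tax:
  Adjusted income: CHF 875000 + CHF 42000 + CHF 48000 + CHF 105000 = CHF 1070000
  Less exemption CHF 55000 → base CHF 1015000
  CHF 1015000 × 25% = CHF 253750

Excess of alternative minimum tax over ordinary income tax: CHF 253750 − CHF 123690 = CHF 130060.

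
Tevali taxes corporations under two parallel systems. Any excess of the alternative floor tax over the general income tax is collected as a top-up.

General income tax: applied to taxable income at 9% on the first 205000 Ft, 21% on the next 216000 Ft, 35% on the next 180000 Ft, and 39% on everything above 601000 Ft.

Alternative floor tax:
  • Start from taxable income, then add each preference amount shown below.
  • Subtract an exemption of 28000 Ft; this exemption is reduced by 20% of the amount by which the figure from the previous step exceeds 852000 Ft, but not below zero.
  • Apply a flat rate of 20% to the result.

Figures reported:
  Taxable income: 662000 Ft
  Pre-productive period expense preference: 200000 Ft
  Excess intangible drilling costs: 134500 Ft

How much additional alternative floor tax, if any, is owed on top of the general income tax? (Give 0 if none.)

48700 Ft

General income tax:
  205000 Ft × 9% = 18450 Ft
  216000 Ft × 21% = 45360 Ft
  180000 Ft × 35% = 63000 Ft
  61000 Ft × 39% = 23790 Ft
  → 150600 Ft

Alternative floor tax:
  Adjusted income: 662000 Ft + 200000 Ft + 134500 Ft = 996500 Ft
  Exemption: 20% × (996500 Ft − 852000 Ft) = 28900 Ft ≥ 28000 Ft, so the exemption is fully phased out
  Base: 996500 Ft − 0 Ft = 996500 Ft
  996500 Ft × 20% = 199300 Ft

Excess of alternative floor tax over general income tax: 199300 Ft − 150600 Ft = 48700 Ft.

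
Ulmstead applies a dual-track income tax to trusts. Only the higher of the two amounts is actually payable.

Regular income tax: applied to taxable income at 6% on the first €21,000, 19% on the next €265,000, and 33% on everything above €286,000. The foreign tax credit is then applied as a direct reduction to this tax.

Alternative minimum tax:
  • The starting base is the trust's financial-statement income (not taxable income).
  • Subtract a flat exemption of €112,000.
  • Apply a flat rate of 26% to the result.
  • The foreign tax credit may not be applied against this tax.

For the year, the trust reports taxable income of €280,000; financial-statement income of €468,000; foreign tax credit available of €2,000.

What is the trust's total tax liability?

€92,560

Regular income tax:
  €21,000 × 6% = €1,260
  €259,000 × 19% = €49,210
  → €50,470
  Less foreign tax credit €2,000 → €48,470

Alternative minimum tax:
  Base (financial-statement income): €468,000
  Less exemption €112,000 → base €356,000
  €356,000 × 26% = €92,560

€92,560 > €48,470, so the alternative minimum tax is the binding amount.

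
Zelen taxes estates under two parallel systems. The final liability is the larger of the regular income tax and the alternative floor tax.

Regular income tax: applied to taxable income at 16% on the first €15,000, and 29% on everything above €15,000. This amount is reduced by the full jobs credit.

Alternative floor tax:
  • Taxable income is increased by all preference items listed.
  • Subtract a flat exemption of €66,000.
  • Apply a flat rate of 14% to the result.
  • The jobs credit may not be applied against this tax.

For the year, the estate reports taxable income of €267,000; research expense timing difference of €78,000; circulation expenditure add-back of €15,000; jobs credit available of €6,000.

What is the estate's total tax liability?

€69,480

Alternative floor tax:
  Adjusted income: €267,000 + €78,000 + €15,000 = €360,000
  Less exemption €66,000 → base €294,000
  €294,000 × 14% = €41,160

Regular income tax:
  €15,000 × 16% = €2,400
  €252,000 × 29% = €73,080
  → €75,480
  Less jobs credit €6,000 → €69,480

€69,480 > €41,160, so the regular income tax governs.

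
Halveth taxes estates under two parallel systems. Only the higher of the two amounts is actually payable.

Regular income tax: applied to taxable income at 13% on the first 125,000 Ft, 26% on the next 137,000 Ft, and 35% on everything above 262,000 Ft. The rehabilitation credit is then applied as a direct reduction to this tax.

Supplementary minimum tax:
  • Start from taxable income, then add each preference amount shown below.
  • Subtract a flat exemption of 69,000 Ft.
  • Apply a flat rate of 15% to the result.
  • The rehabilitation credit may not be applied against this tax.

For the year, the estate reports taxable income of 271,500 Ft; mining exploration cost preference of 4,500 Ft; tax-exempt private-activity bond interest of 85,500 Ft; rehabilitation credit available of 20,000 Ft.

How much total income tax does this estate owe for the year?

43,875 Ft

Supplementary minimum tax:
  Adjusted income: 271,500 Ft + 4,500 Ft + 85,500 Ft = 361,500 Ft
  Less exemption 69,000 Ft → base 292,500 Ft
  292,500 Ft × 15% = 43,875 Ft

Regular income tax:
  125,000 Ft × 13% = 16,250 Ft
  137,000 Ft × 26% = 35,620 Ft
  9,500 Ft × 35% = 3,325 Ft
  → 55,195 Ft
  Less rehabilitation credit 20,000 Ft → 35,195 Ft

43,875 Ft > 35,195 Ft, so the supplementary minimum tax is the binding amount.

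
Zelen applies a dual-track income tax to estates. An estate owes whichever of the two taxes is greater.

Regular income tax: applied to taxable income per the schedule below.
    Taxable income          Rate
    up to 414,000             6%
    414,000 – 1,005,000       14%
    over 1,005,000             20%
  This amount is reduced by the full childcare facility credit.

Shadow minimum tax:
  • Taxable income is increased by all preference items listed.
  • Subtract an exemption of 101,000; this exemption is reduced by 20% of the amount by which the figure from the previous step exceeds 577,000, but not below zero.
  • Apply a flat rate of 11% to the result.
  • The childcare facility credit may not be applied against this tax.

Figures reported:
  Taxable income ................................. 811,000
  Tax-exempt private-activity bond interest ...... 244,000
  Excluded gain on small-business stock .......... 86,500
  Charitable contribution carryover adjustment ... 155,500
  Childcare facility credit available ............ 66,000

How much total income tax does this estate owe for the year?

142,670

Shadow minimum tax:
  Adjusted income: 811,000 + 244,000 + 86,500 + 155,500 = 1,297,000
  Exemption: 20% × (1,297,000 − 577,000) = 144,000 ≥ 101,000, so the exemption is fully phased out
  Base: 1,297,000 − 0 = 1,297,000
  1,297,000 × 11% = 142,670

Regular income tax:
  414,000 × 6% = 24,840
  397,000 × 14% = 55,580
  → 80,420
  Less childcare facility credit 66,000 → 14,420

142,670 > 14,420, so the shadow minimum tax is the binding amount.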